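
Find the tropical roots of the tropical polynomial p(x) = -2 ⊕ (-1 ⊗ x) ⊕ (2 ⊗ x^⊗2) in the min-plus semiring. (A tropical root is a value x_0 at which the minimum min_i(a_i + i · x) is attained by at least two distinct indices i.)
Roots: {-3, -1}

Each tropical root is a break point of the lower envelope of the lines y = a_i + i · x (there are 3 lines, with slopes 0, 1, ..., 2). Only the lines that attain the minimum somewhere contribute to roots; other lines are dominated. Here the surviving (envelope) indices are i = 2, i = 1, i = 0.
Intersections between consecutive envelope lines give the roots: for adjacent envelope indices i < j the intersection is x = (a_i − a_j) / (j − i). Reading off the sorted break points: {-3, -1}.
Verification: at each break x_0, at least two indices attain the minimum of min_i(a_i + i · x_0).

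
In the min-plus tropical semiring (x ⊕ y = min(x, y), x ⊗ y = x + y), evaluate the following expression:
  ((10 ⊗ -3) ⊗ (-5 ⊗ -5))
((10 ⊗ -3) ⊗ (-5 ⊗ -5)) = -3

Expand innermost to outermost. Recall ⊕ takes the minimum of its arguments and ⊗ takes their sum. Working out the expression ((10 ⊗ -3) ⊗ (-5 ⊗ -5)) gives -3.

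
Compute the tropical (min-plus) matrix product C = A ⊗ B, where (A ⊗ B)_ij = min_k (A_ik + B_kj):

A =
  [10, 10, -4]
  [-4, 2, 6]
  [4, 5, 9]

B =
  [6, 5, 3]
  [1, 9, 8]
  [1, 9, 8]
A ⊗ B =
  [-3, 5, 4]
  [2, 1, -1]
  [6, 9, 7]

Apply the min-plus product entry-by-entry:
  C[0][0] = min over k of (A[0][0] + B[0][0] = 10 + 6 = 16, A[0][1] + B[1][0] = 10 + 1 = 11, A[0][2] + B[2][0] = -4 + 1 = -3) = -3 (attained at k = 2)
  C[0][1] = min over k of (A[0][0] + B[0][1] = 10 + 5 = 15, A[0][1] + B[1][1] = 10 + 9 = 19, A[0][2] + B[2][1] = -4 + 9 = 5) = 5 (attained at k = 2)
  C[0][2] = min over k of (A[0][0] + B[0][2] = 10 + 3 = 13, A[0][1] + B[1][2] = 10 + 8 = 18, A[0][2] + B[2][2] = -4 + 8 = 4) = 4 (attained at k = 2)
  C[1][0] = min over k of (A[1][0] + B[0][0] = -4 + 6 = 2, A[1][1] + B[1][0] = 2 + 1 = 3, A[1][2] + B[2][0] = 6 + 1 = 7) = 2 (attained at k = 0)
  C[1][1] = min over k of (A[1][0] + B[0][1] = -4 + 5 = 1, A[1][1] + B[1][1] = 2 + 9 = 11, A[1][2] + B[2][1] = 6 + 9 = 15) = 1 (attained at k = 0)
  C[1][2] = min over k of (A[1][0] + B[0][2] = -4 + 3 = -1, A[1][1] + B[1][2] = 2 + 8 = 10, A[1][2] + B[2][2] = 6 + 8 = 14) = -1 (attained at k = 0)
  C[2][0] = min over k of (A[2][0] + B[0][0] = 4 + 6 = 10, A[2][1] + B[1][0] = 5 + 1 = 6, A[2][2] + B[2][0] = 9 + 1 = 10) = 6 (attained at k = 1)
  C[2][1] = min over k of (A[2][0] + B[0][1] = 4 + 5 = 9, A[2][1] + B[1][1] = 5 + 9 = 14, A[2][2] + B[2][1] = 9 + 9 = 18) = 9 (attained at k = 0)
  C[2][2] = min over k of (A[2][0] + B[0][2] = 4 + 3 = 7, A[2][1] + B[1][2] = 5 + 8 = 13, A[2][2] + B[2][2] = 9 + 8 = 17) = 7 (attained at k = 0)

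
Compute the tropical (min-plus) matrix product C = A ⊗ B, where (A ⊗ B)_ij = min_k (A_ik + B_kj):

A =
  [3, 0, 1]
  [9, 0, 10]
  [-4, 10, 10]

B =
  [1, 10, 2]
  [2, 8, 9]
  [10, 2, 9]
A ⊗ B =
  [2, 3, 5]
  [2, 8, 9]
  [-3, 6, -2]

Apply the min-plus product entry-by-entry:
  C[0][0] = min over k of (A[0][0] + B[0][0] = 3 + 1 = 4, A[0][1] + B[1][0] = 0 + 2 = 2, A[0][2] + B[2][0] = 1 + 10 = 11) = 2 (attained at k = 1)
  C[0][1] = min over k of (A[0][0] + B[0][1] = 3 + 10 = 13, A[0][1] + B[1][1] = 0 + 8 = 8, A[0][2] + B[2][1] = 1 + 2 = 3) = 3 (attained at k = 2)
  C[0][2] = min over k of (A[0][0] + B[0][2] = 3 + 2 = 5, A[0][1] + B[1][2] = 0 + 9 = 9, A[0][2] + B[2][2] = 1 + 9 = 10) = 5 (attained at k = 0)
  C[1][0] = min over k of (A[1][0] + B[0][0] = 9 + 1 = 10, A[1][1] + B[1][0] = 0 + 2 = 2, A[1][2] + B[2][0] = 10 + 10 = 20) = 2 (attained at k = 1)
  C[1][1] = min over k of (A[1][0] + B[0][1] = 9 + 10 = 19, A[1][1] + B[1][1] = 0 + 8 = 8, A[1][2] + B[2][1] = 10 + 2 = 12) = 8 (attained at k = 1)
  C[1][2] = min over k of (A[1][0] + B[0][2] = 9 + 2 = 11, A[1][1] + B[1][2] = 0 + 9 = 9, A[1][2] + B[2][2] = 10 + 9 = 19) = 9 (attained at k = 1)
  C[2][0] = min over k of (A[2][0] + B[0][0] = -4 + 1 = -3, A[2][1] + B[1][0] = 10 + 2 = 12, A[2][2] + B[2][0] = 10 + 10 = 20) = -3 (attained at k = 0)
  C[2][1] = min over k of (A[2][0] + B[0][1] = -4 + 10 = 6, A[2][1] + B[1][1] = 10 + 8 = 18, A[2][2] + B[2][1] = 10 + 2 = 12) = 6 (attained at k = 0)
  C[2][2] = min over k of (A[2][0] + B[0][2] = -4 + 2 = -2, A[2][1] + B[1][2] = 10 + 9 = 19, A[2][2] + B[2][2] = 10 + 9 = 19) = -2 (attained at k = 0)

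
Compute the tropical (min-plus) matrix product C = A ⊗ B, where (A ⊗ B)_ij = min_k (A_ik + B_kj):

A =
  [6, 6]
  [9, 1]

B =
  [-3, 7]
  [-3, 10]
A ⊗ B =
  [3, 13]
  [-2, 11]

Apply the min-plus product entry-by-entry:
  C[0][0] = min over k of (A[0][0] + B[0][0] = 6 + -3 = 3, A[0][1] + B[1][0] = 6 + -3 = 3) = 3 (attained at k = 0)
  C[0][1] = min over k of (A[0][0] + B[0][1] = 6 + 7 = 13, A[0][1] + B[1][1] = 6 + 10 = 16) = 13 (attained at k = 0)
  C[1][0] = min over k of (A[1][0] + B[0][0] = 9 + -3 = 6, A[1][1] + B[1][0] = 1 + -3 = -2) = -2 (attained at k = 1)
  C[1][1] = min over k of (A[1][0] + B[0][1] = 9 + 7 = 16, A[1][1] + B[1][1] = 1 + 10 = 11) = 11 (attained at k = 1)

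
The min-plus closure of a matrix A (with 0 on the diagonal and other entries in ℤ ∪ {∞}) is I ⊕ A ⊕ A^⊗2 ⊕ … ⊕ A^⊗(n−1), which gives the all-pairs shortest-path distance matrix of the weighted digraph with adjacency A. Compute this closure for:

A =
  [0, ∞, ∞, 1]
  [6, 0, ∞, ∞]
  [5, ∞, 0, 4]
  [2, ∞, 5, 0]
Closure =
  [0, ∞, 6, 1]
  [6, 0, 12, 7]
  [5, ∞, 0, 4]
  [2, ∞, 5, 0]

This is the Floyd-Warshall all-pairs shortest-path computation. For each intermediate vertex k = 0, 1, …, 3, update dist[i][j] ← min(dist[i][j], dist[i][k] + dist[k][j]). The final matrix gives, for each (i, j), the minimum total weight of any directed path from i to j (possibly empty when i = j).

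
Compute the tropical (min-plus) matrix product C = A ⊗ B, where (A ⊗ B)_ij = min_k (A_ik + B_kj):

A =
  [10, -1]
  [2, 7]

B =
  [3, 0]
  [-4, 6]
A ⊗ B =
  [-5, 5]
  [3, 2]

Apply the min-plus product entry-by-entry:
  C[0][0] = min over k of (A[0][0] + B[0][0] = 10 + 3 = 13, A[0][1] + B[1][0] = -1 + -4 = -5) = -5 (attained at k = 1)
  C[0][1] = min over k of (A[0][0] + B[0][1] = 10 + 0 = 10, A[0][1] + B[1][1] = -1 + 6 = 5) = 5 (attained at k = 1)
  C[1][0] = min over k of (A[1][0] + B[0][0] = 2 + 3 = 5, A[1][1] + B[1][0] = 7 + -4 = 3) = 3 (attained at k = 1)
  C[1][1] = min over k of (A[1][0] + B[0][1] = 2 + 0 = 2, A[1][1] + B[1][1] = 7 + 6 = 13) = 2 (attained at k = 0)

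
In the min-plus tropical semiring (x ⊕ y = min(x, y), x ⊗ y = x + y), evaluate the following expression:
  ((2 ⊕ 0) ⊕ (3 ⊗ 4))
((2 ⊕ 0) ⊕ (3 ⊗ 4)) = 0

Expand innermost to outermost. Recall ⊕ takes the minimum of its arguments and ⊗ takes their sum. Working out the expression ((2 ⊕ 0) ⊕ (3 ⊗ 4)) gives 0.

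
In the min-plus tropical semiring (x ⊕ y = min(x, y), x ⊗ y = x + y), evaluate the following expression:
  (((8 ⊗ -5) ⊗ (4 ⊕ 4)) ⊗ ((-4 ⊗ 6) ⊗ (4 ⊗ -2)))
(((8 ⊗ -5) ⊗ (4 ⊕ 4)) ⊗ ((-4 ⊗ 6) ⊗ (4 ⊗ -2))) = 11

Expand innermost to outermost. Recall ⊕ takes the minimum of its arguments and ⊗ takes their sum. Working out the expression (((8 ⊗ -5) ⊗ (4 ⊕ 4)) ⊗ ((-4 ⊗ 6) ⊗ (4 ⊗ -2))) gives 11.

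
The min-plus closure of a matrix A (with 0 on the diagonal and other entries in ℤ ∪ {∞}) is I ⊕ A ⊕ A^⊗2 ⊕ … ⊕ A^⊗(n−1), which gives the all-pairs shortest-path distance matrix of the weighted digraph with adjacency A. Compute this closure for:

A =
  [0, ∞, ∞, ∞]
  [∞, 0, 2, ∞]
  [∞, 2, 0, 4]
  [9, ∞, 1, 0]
Closure =
  [0, ∞, ∞, ∞]
  [15, 0, 2, 6]
  [13, 2, 0, 4]
  [9, 3, 1, 0]

This is the Floyd-Warshall all-pairs shortest-path computation. For each intermediate vertex k = 0, 1, …, 3, update dist[i][j] ← min(dist[i][j], dist[i][k] + dist[k][j]). The final matrix gives, for each (i, j), the minimum total weight of any directed path from i to j (possibly empty when i = j).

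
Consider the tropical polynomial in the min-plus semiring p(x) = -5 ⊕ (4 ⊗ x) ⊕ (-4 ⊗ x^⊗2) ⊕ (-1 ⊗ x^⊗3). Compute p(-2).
p(-2) = -8

A tropical monomial a ⊗ x^⊗i evaluates to a + i · x. Evaluating each term at x = -2:
  Term 0 contributes -5 + 0 · -2 = -5
  Term 1 contributes 4 + 1 · -2 = 2
  Term 2 contributes -4 + 2 · -2 = -8
  Term 3 contributes -1 + 3 · -2 = -7
p(-2) = ⊕ of these = min[-5, 2, -8, -7] = -8.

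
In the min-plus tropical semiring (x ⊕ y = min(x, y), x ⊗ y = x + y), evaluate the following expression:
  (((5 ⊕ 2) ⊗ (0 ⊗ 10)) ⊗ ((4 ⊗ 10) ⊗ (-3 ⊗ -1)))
(((5 ⊕ 2) ⊗ (0 ⊗ 10)) ⊗ ((4 ⊗ 10) ⊗ (-3 ⊗ -1))) = 22

Expand innermost to outermost. Recall ⊕ takes the minimum of its arguments and ⊗ takes their sum. Working out the expression (((5 ⊕ 2) ⊗ (0 ⊗ 10)) ⊗ ((4 ⊗ 10) ⊗ (-3 ⊗ -1))) gives 22.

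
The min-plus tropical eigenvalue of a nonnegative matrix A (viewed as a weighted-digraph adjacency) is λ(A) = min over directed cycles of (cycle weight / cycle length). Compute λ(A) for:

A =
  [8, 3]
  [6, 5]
λ(A) = 9/2

Enumerate directed cycles and compute their means (weight / length). Sample:
  cycle 0 → 0: weight = 8, length = 1, mean = 8/1 ≈ 8.000
  cycle 1 → 1: weight = 5, length = 1, mean = 5/1 ≈ 5.000
  cycle 0 → 1 → 0: weight = 9, length = 2, mean = 9/2 ≈ 4.500
  cycle 1 → 0 → 1: weight = 9, length = 2, mean = 9/2 ≈ 4.500
Minimum mean = 4.500, attained e.g. along the cycle 0 → 1 → 0 with weight 9 and length 2. So λ(A) = 9/2 = 9/2.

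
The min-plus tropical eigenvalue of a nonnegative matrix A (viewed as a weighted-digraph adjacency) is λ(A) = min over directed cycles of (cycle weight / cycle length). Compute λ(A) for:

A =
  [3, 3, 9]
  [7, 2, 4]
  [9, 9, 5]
λ(A) = 2

Enumerate directed cycles and compute their means (weight / length). Sample:
  cycle 0 → 0: weight = 3, length = 1, mean = 3/1 ≈ 3.000
  cycle 1 → 1: weight = 2, length = 1, mean = 2/1 ≈ 2.000
  cycle 2 → 2: weight = 5, length = 1, mean = 5/1 ≈ 5.000
  cycle 0 → 1 → 0: weight = 10, length = 2, mean = 10/2 ≈ 5.000
  cycle 0 → 2 → 0: weight = 18, length = 2, mean = 18/2 ≈ 9.000
  cycle 1 → 0 → 1: weight = 10, length = 2, mean = 10/2 ≈ 5.000
Minimum mean = 2.000, attained e.g. along the cycle 1 → 1 with weight 2 and length 1. So λ(A) = 2/1 = 2.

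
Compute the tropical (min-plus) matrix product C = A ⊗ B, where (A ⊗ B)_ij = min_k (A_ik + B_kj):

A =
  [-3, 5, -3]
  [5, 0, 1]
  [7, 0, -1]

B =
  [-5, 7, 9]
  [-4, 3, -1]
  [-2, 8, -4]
A ⊗ B =
  [-8, 4, -7]
  [-4, 3, -3]
  [-4, 3, -5]

Apply the min-plus product entry-by-entry:
  C[0][0] = min over k of (A[0][0] + B[0][0] = -3 + -5 = -8, A[0][1] + B[1][0] = 5 + -4 = 1, A[0][2] + B[2][0] = -3 + -2 = -5) = -8 (attained at k = 0)
  C[0][1] = min over k of (A[0][0] + B[0][1] = -3 + 7 = 4, A[0][1] + B[1][1] = 5 + 3 = 8, A[0][2] + B[2][1] = -3 + 8 = 5) = 4 (attained at k = 0)
  C[0][2] = min over k of (A[0][0] + B[0][2] = -3 + 9 = 6, A[0][1] + B[1][2] = 5 + -1 = 4, A[0][2] + B[2][2] = -3 + -4 = -7) = -7 (attained at k = 2)
  C[1][0] = min over k of (A[1][0] + B[0][0] = 5 + -5 = 0, A[1][1] + B[1][0] = 0 + -4 = -4, A[1][2] + B[2][0] = 1 + -2 = -1) = -4 (attained at k = 1)
  C[1][1] = min over k of (A[1][0] + B[0][1] = 5 + 7 = 12, A[1][1] + B[1][1] = 0 + 3 = 3, A[1][2] + B[2][1] = 1 + 8 = 9) = 3 (attained at k = 1)
  C[1][2] = min over k of (A[1][0] + B[0][2] = 5 + 9 = 14, A[1][1] + B[1][2] = 0 + -1 = -1, A[1][2] + B[2][2] = 1 + -4 = -3) = -3 (attained at k = 2)
  C[2][0] = min over k of (A[2][0] + B[0][0] = 7 + -5 = 2, A[2][1] + B[1][0] = 0 + -4 = -4, A[2][2] + B[2][0] = -1 + -2 = -3) = -4 (attained at k = 1)
  C[2][1] = min over k of (A[2][0] + B[0][1] = 7 + 7 = 14, A[2][1] + B[1][1] = 0 + 3 = 3, A[2][2] + B[2][1] = -1 + 8 = 7) = 3 (attained at k = 1)
  C[2][2] = min over k of (A[2][0] + B[0][2] = 7 + 9 = 16, A[2][1] + B[1][2] = 0 + -1 = -1, A[2][2] + B[2][2] = -1 + -4 = -5) = -5 (attained at k = 2)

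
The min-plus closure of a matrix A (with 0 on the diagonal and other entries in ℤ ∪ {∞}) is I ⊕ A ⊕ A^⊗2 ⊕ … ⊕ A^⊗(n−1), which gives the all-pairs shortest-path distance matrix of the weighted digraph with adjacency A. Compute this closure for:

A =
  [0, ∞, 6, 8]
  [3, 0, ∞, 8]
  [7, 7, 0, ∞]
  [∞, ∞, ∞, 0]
Closure =
  [0, 13, 6, 8]
  [3, 0, 9, 8]
  [7, 7, 0, 15]
  [∞, ∞, ∞, 0]

This is the Floyd-Warshall all-pairs shortest-path computation. For each intermediate vertex k = 0, 1, …, 3, update dist[i][j] ← min(dist[i][j], dist[i][k] + dist[k][j]). The final matrix gives, for each (i, j), the minimum total weight of any directed path from i to j (possibly empty when i = j).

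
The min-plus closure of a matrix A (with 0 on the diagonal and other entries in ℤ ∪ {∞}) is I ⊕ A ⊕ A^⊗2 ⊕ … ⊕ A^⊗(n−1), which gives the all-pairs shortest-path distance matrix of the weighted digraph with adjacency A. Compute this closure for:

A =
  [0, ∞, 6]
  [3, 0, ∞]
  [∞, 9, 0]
Closure =
  [0, 15, 6]
  [3, 0, 9]
  [12, 9, 0]

This is the Floyd-Warshall all-pairs shortest-path computation. For each intermediate vertex k = 0, 1, …, 2, update dist[i][j] ← min(dist[i][j], dist[i][k] + dist[k][j]). The final matrix gives, for each (i, j), the minimum total weight of any directed path from i to j (possibly empty when i = j).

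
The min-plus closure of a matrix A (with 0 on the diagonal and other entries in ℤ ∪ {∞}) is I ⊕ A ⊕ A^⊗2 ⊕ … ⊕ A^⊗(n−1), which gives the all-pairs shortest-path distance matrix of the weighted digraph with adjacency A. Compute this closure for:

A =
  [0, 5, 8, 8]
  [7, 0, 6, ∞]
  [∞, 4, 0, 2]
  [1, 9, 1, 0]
Closure =
  [0, 5, 8, 8]
  [7, 0, 6, 8]
  [3, 4, 0, 2]
  [1, 5, 1, 0]

This is the Floyd-Warshall all-pairs shortest-path computation. For each intermediate vertex k = 0, 1, …, 3, update dist[i][j] ← min(dist[i][j], dist[i][k] + dist[k][j]). The final matrix gives, for each (i, j), the minimum total weight of any directed path from i to j (possibly empty when i = j).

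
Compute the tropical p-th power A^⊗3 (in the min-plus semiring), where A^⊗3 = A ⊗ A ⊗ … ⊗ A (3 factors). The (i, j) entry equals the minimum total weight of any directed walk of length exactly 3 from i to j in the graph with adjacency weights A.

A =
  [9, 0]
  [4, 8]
A^⊗3 =
  [12, 4]
  [8, 12]

Each entry (A^⊗3)_ij equals the minimum over all length-3 walks i = v_0 → v_1 → … → v_3 = j of Σ_t A[v_t][v_{t+1}]. For example, for (i, j) = (0, 1) we minimise over 4 possible intermediate vertex sequences; the minimum is 4, attained along the walk 0 → 1 → 0 → 1.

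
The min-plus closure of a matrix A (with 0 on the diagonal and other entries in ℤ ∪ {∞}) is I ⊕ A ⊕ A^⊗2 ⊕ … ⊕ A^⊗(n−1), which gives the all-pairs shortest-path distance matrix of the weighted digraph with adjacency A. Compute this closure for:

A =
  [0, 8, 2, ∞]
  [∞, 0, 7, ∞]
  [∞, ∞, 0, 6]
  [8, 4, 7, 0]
Closure =
  [0, 8, 2, 8]
  [21, 0, 7, 13]
  [14, 10, 0, 6]
  [8, 4, 7, 0]

This is the Floyd-Warshall all-pairs shortest-path computation. For each intermediate vertex k = 0, 1, …, 3, update dist[i][j] ← min(dist[i][j], dist[i][k] + dist[k][j]). The final matrix gives, for each (i, j), the minimum total weight of any directed path from i to j (possibly empty when i = j).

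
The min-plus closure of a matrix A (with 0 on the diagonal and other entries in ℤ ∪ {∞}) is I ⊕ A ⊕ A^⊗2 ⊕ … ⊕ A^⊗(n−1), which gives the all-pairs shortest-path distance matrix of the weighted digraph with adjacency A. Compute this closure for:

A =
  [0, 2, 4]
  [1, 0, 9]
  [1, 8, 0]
Closure =
  [0, 2, 4]
  [1, 0, 5]
  [1, 3, 0]

This is the Floyd-Warshall all-pairs shortest-path computation. For each intermediate vertex k = 0, 1, …, 2, update dist[i][j] ← min(dist[i][j], dist[i][k] + dist[k][j]). The final matrix gives, for each (i, j), the minimum total weight of any directed path from i to j (possibly empty when i = j).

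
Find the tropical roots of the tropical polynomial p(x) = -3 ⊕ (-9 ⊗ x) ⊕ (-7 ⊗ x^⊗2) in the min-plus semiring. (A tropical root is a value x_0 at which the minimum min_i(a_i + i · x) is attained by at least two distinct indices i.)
Roots: {-2, 6}

Each tropical root is a break point of the lower envelope of the lines y = a_i + i · x (there are 3 lines, with slopes 0, 1, ..., 2). Only the lines that attain the minimum somewhere contribute to roots; other lines are dominated. Here the surviving (envelope) indices are i = 2, i = 1, i = 0.
Intersections between consecutive envelope lines give the roots: for adjacent envelope indices i < j the intersection is x = (a_i − a_j) / (j − i). Reading off the sorted break points: {-2, 6}.
Verification: at each break x_0, at least two indices attain the minimum of min_i(a_i + i · x_0).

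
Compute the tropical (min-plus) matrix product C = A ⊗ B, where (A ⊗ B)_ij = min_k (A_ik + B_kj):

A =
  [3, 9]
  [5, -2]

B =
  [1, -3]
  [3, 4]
A ⊗ B =
  [4, 0]
  [1, 2]

Apply the min-plus product entry-by-entry:
  C[0][0] = min over k of (A[0][0] + B[0][0] = 3 + 1 = 4, A[0][1] + B[1][0] = 9 + 3 = 12) = 4 (attained at k = 0)
  C[0][1] = min over k of (A[0][0] + B[0][1] = 3 + -3 = 0, A[0][1] + B[1][1] = 9 + 4 = 13) = 0 (attained at k = 0)
  C[1][0] = min over k of (A[1][0] + B[0][0] = 5 + 1 = 6, A[1][1] + B[1][0] = -2 + 3 = 1) = 1 (attained at k = 1)
  C[1][1] = min over k of (A[1][0] + B[0][1] = 5 + -3 = 2, A[1][1] + B[1][1] = -2 + 4 = 2) = 2 (attained at k = 0)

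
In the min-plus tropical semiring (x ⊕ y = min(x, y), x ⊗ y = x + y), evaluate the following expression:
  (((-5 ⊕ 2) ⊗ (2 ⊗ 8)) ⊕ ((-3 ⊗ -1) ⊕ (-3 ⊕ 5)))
(((-5 ⊕ 2) ⊗ (2 ⊗ 8)) ⊕ ((-3 ⊗ -1) ⊕ (-3 ⊕ 5))) = -4

Expand innermost to outermost. Recall ⊕ takes the minimum of its arguments and ⊗ takes their sum. Working out the expression (((-5 ⊕ 2) ⊗ (2 ⊗ 8)) ⊕ ((-3 ⊗ -1) ⊕ (-3 ⊕ 5))) gives -4.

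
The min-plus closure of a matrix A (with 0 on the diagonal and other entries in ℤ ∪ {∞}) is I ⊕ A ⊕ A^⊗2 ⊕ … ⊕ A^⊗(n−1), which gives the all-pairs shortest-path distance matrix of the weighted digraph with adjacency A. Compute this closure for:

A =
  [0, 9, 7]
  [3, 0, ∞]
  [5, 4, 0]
Closure =
  [0, 9, 7]
  [3, 0, 10]
  [5, 4, 0]

This is the Floyd-Warshall all-pairs shortest-path computation. For each intermediate vertex k = 0, 1, …, 2, update dist[i][j] ← min(dist[i][j], dist[i][k] + dist[k][j]). The final matrix gives, for each (i, j), the minimum total weight of any directed path from i to j (possibly empty when i = j).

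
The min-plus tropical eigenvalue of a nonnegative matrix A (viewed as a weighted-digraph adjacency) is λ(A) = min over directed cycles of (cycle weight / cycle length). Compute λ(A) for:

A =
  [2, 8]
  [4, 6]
λ(A) = 2

Enumerate directed cycles and compute their means (weight / length). Sample:
  cycle 0 → 0: weight = 2, length = 1, mean = 2/1 ≈ 2.000
  cycle 1 → 1: weight = 6, length = 1, mean = 6/1 ≈ 6.000
  cycle 0 → 1 → 0: weight = 12, length = 2, mean = 12/2 ≈ 6.000
  cycle 1 → 0 → 1: weight = 12, length = 2, mean = 12/2 ≈ 6.000
Minimum mean = 2.000, attained e.g. along the cycle 0 → 0 with weight 2 and length 1. So λ(A) = 2/1 = 2.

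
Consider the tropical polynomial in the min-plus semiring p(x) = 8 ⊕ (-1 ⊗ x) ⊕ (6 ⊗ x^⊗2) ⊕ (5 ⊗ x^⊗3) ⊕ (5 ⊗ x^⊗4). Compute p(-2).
p(-2) = -3

A tropical monomial a ⊗ x^⊗i evaluates to a + i · x. Evaluating each term at x = -2:
  Term 0 contributes 8 + 0 · -2 = 8
  Term 1 contributes -1 + 1 · -2 = -3
  Term 2 contributes 6 + 2 · -2 = 2
  Term 3 contributes 5 + 3 · -2 = -1
  Term 4 contributes 5 + 4 · -2 = -3
p(-2) = ⊕ of these = min[8, -3, 2, -1, -3] = -3.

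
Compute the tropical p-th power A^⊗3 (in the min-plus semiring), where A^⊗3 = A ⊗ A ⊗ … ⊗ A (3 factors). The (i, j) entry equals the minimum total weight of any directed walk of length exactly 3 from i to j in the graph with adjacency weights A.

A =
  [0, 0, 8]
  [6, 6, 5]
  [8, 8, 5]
A^⊗3 =
  [0, 0, 5]
  [6, 6, 11]
  [8, 8, 13]

Each entry (A^⊗3)_ij equals the minimum over all length-3 walks i = v_0 → v_1 → … → v_3 = j of Σ_t A[v_t][v_{t+1}]. For example, for (i, j) = (0, 2) we minimise over 9 possible intermediate vertex sequences; the minimum is 5, attained along the walk 0 → 0 → 1 → 2.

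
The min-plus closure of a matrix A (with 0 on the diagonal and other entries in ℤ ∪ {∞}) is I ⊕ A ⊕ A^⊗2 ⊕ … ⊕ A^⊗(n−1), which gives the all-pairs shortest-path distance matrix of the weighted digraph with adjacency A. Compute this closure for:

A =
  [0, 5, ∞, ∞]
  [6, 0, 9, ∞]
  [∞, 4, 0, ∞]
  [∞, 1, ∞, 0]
Closure =
  [0, 5, 14, ∞]
  [6, 0, 9, ∞]
  [10, 4, 0, ∞]
  [7, 1, 10, 0]

This is the Floyd-Warshall all-pairs shortest-path computation. For each intermediate vertex k = 0, 1, …, 3, update dist[i][j] ← min(dist[i][j], dist[i][k] + dist[k][j]). The final matrix gives, for each (i, j), the minimum total weight of any directed path from i to j (possibly empty when i = j).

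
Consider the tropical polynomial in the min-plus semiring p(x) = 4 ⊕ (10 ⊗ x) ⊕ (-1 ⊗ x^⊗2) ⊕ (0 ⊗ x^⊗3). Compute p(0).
p(0) = -1

A tropical monomial a ⊗ x^⊗i evaluates to a + i · x. Evaluating each term at x = 0:
  Term 0 contributes 4 + 0 · 0 = 4
  Term 1 contributes 10 + 1 · 0 = 10
  Term 2 contributes -1 + 2 · 0 = -1
  Term 3 contributes 0 + 3 · 0 = 0
p(0) = ⊕ of these = min[4, 10, -1, 0] = -1.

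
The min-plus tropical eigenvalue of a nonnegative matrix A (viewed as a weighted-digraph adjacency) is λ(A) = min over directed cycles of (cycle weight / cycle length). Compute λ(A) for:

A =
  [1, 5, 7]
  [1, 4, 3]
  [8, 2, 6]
λ(A) = 1

Enumerate directed cycles and compute their means (weight / length). Sample:
  cycle 0 → 0: weight = 1, length = 1, mean = 1/1 ≈ 1.000
  cycle 1 → 1: weight = 4, length = 1, mean = 4/1 ≈ 4.000
  cycle 2 → 2: weight = 6, length = 1, mean = 6/1 ≈ 6.000
  cycle 0 → 1 → 0: weight = 6, length = 2, mean = 6/2 ≈ 3.000
  cycle 0 → 2 → 0: weight = 15, length = 2, mean = 15/2 ≈ 7.500
  cycle 1 → 0 → 1: weight = 6, length = 2, mean = 6/2 ≈ 3.000
Minimum mean = 1.000, attained e.g. along the cycle 0 → 0 with weight 1 and length 1. So λ(A) = 1/1 = 1.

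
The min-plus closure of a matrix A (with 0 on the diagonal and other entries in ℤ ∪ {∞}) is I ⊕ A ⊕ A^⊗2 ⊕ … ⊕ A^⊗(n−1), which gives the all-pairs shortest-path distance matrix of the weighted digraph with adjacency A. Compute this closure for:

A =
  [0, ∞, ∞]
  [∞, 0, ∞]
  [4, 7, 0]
Closure =
  [0, ∞, ∞]
  [∞, 0, ∞]
  [4, 7, 0]

This is the Floyd-Warshall all-pairs shortest-path computation. For each intermediate vertex k = 0, 1, …, 2, update dist[i][j] ← min(dist[i][j], dist[i][k] + dist[k][j]). The final matrix gives, for each (i, j), the minimum total weight of any directed path from i to j (possibly empty when i = j).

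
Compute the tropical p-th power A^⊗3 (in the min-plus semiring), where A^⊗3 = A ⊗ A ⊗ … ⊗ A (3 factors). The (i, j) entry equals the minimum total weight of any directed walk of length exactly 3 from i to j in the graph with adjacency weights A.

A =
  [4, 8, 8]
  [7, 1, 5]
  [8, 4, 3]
A^⊗3 =
  [12, 10, 14]
  [9, 3, 7]
  [12, 6, 9]

Each entry (A^⊗3)_ij equals the minimum over all length-3 walks i = v_0 → v_1 → … → v_3 = j of Σ_t A[v_t][v_{t+1}]. For example, for (i, j) = (0, 2) we minimise over 9 possible intermediate vertex sequences; the minimum is 14, attained along the walk 0 → 1 → 1 → 2.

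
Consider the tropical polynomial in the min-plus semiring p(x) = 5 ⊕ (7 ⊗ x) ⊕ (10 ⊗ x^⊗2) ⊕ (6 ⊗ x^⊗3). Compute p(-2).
p(-2) = 0

A tropical monomial a ⊗ x^⊗i evaluates to a + i · x. Evaluating each term at x = -2:
  Term 0 contributes 5 + 0 · -2 = 5
  Term 1 contributes 7 + 1 · -2 = 5
  Term 2 contributes 10 + 2 · -2 = 6
  Term 3 contributes 6 + 3 · -2 = 0
p(-2) = ⊕ of these = min[5, 5, 6, 0] = 0.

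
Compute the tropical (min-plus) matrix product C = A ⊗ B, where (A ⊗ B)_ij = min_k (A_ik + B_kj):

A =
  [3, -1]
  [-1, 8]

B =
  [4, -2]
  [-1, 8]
A ⊗ B =
  [-2, 1]
  [3, -3]

Apply the min-plus product entry-by-entry:
  C[0][0] = min over k of (A[0][0] + B[0][0] = 3 + 4 = 7, A[0][1] + B[1][0] = -1 + -1 = -2) = -2 (attained at k = 1)
  C[0][1] = min over k of (A[0][0] + B[0][1] = 3 + -2 = 1, A[0][1] + B[1][1] = -1 + 8 = 7) = 1 (attained at k = 0)
  C[1][0] = min over k of (A[1][0] + B[0][0] = -1 + 4 = 3, A[1][1] + B[1][0] = 8 + -1 = 7) = 3 (attained at k = 0)
  C[1][1] = min over k of (A[1][0] + B[0][1] = -1 + -2 = -3, A[1][1] + B[1][1] = 8 + 8 = 16) = -3 (attained at k = 0)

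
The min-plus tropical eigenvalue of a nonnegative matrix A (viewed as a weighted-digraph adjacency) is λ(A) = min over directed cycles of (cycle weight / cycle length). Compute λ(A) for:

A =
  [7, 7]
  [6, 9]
λ(A) = 13/2

Enumerate directed cycles and compute their means (weight / length). Sample:
  cycle 0 → 0: weight = 7, length = 1, mean = 7/1 ≈ 7.000
  cycle 1 → 1: weight = 9, length = 1, mean = 9/1 ≈ 9.000
  cycle 0 → 1 → 0: weight = 13, length = 2, mean = 13/2 ≈ 6.500
  cycle 1 → 0 → 1: weight = 13, length = 2, mean = 13/2 ≈ 6.500
Minimum mean = 6.500, attained e.g. along the cycle 0 → 1 → 0 with weight 13 and length 2. So λ(A) = 13/2 = 13/2.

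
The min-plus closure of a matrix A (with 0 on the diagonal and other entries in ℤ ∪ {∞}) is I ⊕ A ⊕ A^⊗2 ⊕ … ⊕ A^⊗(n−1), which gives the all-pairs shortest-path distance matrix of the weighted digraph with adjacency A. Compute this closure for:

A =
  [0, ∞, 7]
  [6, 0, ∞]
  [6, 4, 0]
Closure =
  [0, 11, 7]
  [6, 0, 13]
  [6, 4, 0]

This is the Floyd-Warshall all-pairs shortest-path computation. For each intermediate vertex k = 0, 1, …, 2, update dist[i][j] ← min(dist[i][j], dist[i][k] + dist[k][j]). The final matrix gives, for each (i, j), the minimum total weight of any directed path from i to j (possibly empty when i = j).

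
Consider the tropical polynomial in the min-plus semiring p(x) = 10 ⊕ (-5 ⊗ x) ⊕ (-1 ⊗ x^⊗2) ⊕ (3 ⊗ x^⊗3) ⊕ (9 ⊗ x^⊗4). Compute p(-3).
p(-3) = -8

A tropical monomial a ⊗ x^⊗i evaluates to a + i · x. Evaluating each term at x = -3:
  Term 0 contributes 10 + 0 · -3 = 10
  Term 1 contributes -5 + 1 · -3 = -8
  Term 2 contributes -1 + 2 · -3 = -7
  Term 3 contributes 3 + 3 · -3 = -6
  Term 4 contributes 9 + 4 · -3 = -3
p(-3) = ⊕ of these = min[10, -8, -7, -6, -3] = -8.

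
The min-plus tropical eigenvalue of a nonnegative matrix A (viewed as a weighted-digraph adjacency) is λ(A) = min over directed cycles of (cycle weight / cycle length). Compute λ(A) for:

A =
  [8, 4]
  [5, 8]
λ(A) = 9/2

Enumerate directed cycles and compute their means (weight / length). Sample:
  cycle 0 → 0: weight = 8, length = 1, mean = 8/1 ≈ 8.000
  cycle 1 → 1: weight = 8, length = 1, mean = 8/1 ≈ 8.000
  cycle 0 → 1 → 0: weight = 9, length = 2, mean = 9/2 ≈ 4.500
  cycle 1 → 0 → 1: weight = 9, length = 2, mean = 9/2 ≈ 4.500
Minimum mean = 4.500, attained e.g. along the cycle 0 → 1 → 0 with weight 9 and length 2. So λ(A) = 9/2 = 9/2.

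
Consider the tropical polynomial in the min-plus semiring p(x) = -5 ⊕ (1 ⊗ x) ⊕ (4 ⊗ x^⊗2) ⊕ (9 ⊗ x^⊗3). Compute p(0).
p(0) = -5

A tropical monomial a ⊗ x^⊗i evaluates to a + i · x. Evaluating each term at x = 0:
  Term 0 contributes -5 + 0 · 0 = -5
  Term 1 contributes 1 + 1 · 0 = 1
  Term 2 contributes 4 + 2 · 0 = 4
  Term 3 contributes 9 + 3 · 0 = 9
p(0) = ⊕ of these = min[-5, 1, 4, 9] = -5.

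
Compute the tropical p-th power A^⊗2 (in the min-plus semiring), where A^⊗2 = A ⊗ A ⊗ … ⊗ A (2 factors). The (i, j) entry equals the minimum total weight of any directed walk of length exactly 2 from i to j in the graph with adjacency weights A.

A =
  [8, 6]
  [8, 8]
A^⊗2 =
  [14, 14]
  [16, 14]

Each entry (A^⊗2)_ij equals the minimum over all length-2 walks i = v_0 → v_1 → … → v_2 = j of Σ_t A[v_t][v_{t+1}]. For example, for (i, j) = (0, 1) we minimise over 2 possible intermediate vertex sequences; the minimum is 14, attained along the walk 0 → 0 → 1.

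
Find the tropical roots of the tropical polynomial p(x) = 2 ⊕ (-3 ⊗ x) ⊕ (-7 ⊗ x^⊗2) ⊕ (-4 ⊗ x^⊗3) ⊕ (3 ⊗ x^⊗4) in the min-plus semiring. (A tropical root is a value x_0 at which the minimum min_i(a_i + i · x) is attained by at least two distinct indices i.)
Roots: {-7, -3, 4, 5}

Each tropical root is a break point of the lower envelope of the lines y = a_i + i · x (there are 5 lines, with slopes 0, 1, ..., 4). Only the lines that attain the minimum somewhere contribute to roots; other lines are dominated. Here the surviving (envelope) indices are i = 4, i = 3, i = 2, i = 1, i = 0.
Intersections between consecutive envelope lines give the roots: for adjacent envelope indices i < j the intersection is x = (a_i − a_j) / (j − i). Reading off the sorted break points: {-7, -3, 4, 5}.
Verification: at each break x_0, at least two indices attain the minimum of min_i(a_i + i · x_0).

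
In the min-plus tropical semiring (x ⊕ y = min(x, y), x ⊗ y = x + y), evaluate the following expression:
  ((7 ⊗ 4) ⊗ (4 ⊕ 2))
((7 ⊗ 4) ⊗ (4 ⊕ 2)) = 13

Expand innermost to outermost. Recall ⊕ takes the minimum of its arguments and ⊗ takes their sum. Working out the expression ((7 ⊗ 4) ⊗ (4 ⊕ 2)) gives 13.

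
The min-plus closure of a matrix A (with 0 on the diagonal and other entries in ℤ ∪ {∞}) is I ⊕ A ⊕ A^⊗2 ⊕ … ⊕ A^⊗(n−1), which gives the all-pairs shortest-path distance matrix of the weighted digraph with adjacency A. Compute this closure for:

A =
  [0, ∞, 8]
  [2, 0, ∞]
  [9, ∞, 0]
Closure =
  [0, ∞, 8]
  [2, 0, 10]
  [9, ∞, 0]

This is the Floyd-Warshall all-pairs shortest-path computation. For each intermediate vertex k = 0, 1, …, 2, update dist[i][j] ← min(dist[i][j], dist[i][k] + dist[k][j]). The final matrix gives, for each (i, j), the minimum total weight of any directed path from i to j (possibly empty when i = j).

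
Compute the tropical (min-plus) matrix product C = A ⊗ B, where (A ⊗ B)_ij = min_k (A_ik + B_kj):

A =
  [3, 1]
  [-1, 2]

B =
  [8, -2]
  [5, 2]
A ⊗ B =
  [6, 1]
  [7, -3]

Apply the min-plus product entry-by-entry:
  C[0][0] = min over k of (A[0][0] + B[0][0] = 3 + 8 = 11, A[0][1] + B[1][0] = 1 + 5 = 6) = 6 (attained at k = 1)
  C[0][1] = min over k of (A[0][0] + B[0][1] = 3 + -2 = 1, A[0][1] + B[1][1] = 1 + 2 = 3) = 1 (attained at k = 0)
  C[1][0] = min over k of (A[1][0] + B[0][0] = -1 + 8 = 7, A[1][1] + B[1][0] = 2 + 5 = 7) = 7 (attained at k = 0)
  C[1][1] = min over k of (A[1][0] + B[0][1] = -1 + -2 = -3, A[1][1] + B[1][1] = 2 + 2 = 4) = -3 (attained at k = 0)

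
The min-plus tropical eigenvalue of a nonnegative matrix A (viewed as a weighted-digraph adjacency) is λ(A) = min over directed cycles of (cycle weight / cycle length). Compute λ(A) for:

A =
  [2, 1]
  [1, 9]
λ(A) = 1

Enumerate directed cycles and compute their means (weight / length). Sample:
  cycle 0 → 0: weight = 2, length = 1, mean = 2/1 ≈ 2.000
  cycle 1 → 1: weight = 9, length = 1, mean = 9/1 ≈ 9.000
  cycle 0 → 1 → 0: weight = 2, length = 2, mean = 2/2 ≈ 1.000
  cycle 1 → 0 → 1: weight = 2, length = 2, mean = 2/2 ≈ 1.000
Minimum mean = 1.000, attained e.g. along the cycle 0 → 1 → 0 with weight 2 and length 2. So λ(A) = 2/2 = 1.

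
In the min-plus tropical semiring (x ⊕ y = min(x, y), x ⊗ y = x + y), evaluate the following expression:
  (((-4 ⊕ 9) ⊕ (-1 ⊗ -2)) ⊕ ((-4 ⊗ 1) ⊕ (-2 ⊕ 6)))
(((-4 ⊕ 9) ⊕ (-1 ⊗ -2)) ⊕ ((-4 ⊗ 1) ⊕ (-2 ⊕ 6))) = -4

Expand innermost to outermost. Recall ⊕ takes the minimum of its arguments and ⊗ takes their sum. Working out the expression (((-4 ⊕ 9) ⊕ (-1 ⊗ -2)) ⊕ ((-4 ⊗ 1) ⊕ (-2 ⊕ 6))) gives -4.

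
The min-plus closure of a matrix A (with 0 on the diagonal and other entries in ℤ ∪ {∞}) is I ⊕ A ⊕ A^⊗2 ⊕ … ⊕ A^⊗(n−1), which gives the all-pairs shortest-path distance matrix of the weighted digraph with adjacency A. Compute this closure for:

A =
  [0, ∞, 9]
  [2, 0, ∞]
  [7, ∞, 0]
Closure =
  [0, ∞, 9]
  [2, 0, 11]
  [7, ∞, 0]

This is the Floyd-Warshall all-pairs shortest-path computation. For each intermediate vertex k = 0, 1, …, 2, update dist[i][j] ← min(dist[i][j], dist[i][k] + dist[k][j]). The final matrix gives, for each (i, j), the minimum total weight of any directed path from i to j (possibly empty when i = j).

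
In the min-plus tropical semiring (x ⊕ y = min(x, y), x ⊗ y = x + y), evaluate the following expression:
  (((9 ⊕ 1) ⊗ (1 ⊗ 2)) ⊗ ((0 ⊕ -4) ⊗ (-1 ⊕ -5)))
(((9 ⊕ 1) ⊗ (1 ⊗ 2)) ⊗ ((0 ⊕ -4) ⊗ (-1 ⊕ -5))) = -5

Expand innermost to outermost. Recall ⊕ takes the minimum of its arguments and ⊗ takes their sum. Working out the expression (((9 ⊕ 1) ⊗ (1 ⊗ 2)) ⊗ ((0 ⊕ -4) ⊗ (-1 ⊕ -5))) gives -5.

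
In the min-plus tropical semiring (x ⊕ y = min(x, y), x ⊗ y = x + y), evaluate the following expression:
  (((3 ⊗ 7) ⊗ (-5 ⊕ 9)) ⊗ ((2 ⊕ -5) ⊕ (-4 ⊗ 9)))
(((3 ⊗ 7) ⊗ (-5 ⊕ 9)) ⊗ ((2 ⊕ -5) ⊕ (-4 ⊗ 9))) = 0

Expand innermost to outermost. Recall ⊕ takes the minimum of its arguments and ⊗ takes their sum. Working out the expression (((3 ⊗ 7) ⊗ (-5 ⊕ 9)) ⊗ ((2 ⊕ -5) ⊕ (-4 ⊗ 9))) gives 0.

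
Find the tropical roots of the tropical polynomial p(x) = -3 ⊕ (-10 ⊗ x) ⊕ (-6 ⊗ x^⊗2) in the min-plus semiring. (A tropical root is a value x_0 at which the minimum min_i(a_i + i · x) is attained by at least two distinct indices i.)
Roots: {-4, 7}

Each tropical root is a break point of the lower envelope of the lines y = a_i + i · x (there are 3 lines, with slopes 0, 1, ..., 2). Only the lines that attain the minimum somewhere contribute to roots; other lines are dominated. Here the surviving (envelope) indices are i = 2, i = 1, i = 0.
Intersections between consecutive envelope lines give the roots: for adjacent envelope indices i < j the intersection is x = (a_i − a_j) / (j − i). Reading off the sorted break points: {-4, 7}.
Verification: at each break x_0, at least two indices attain the minimum of min_i(a_i + i · x_0).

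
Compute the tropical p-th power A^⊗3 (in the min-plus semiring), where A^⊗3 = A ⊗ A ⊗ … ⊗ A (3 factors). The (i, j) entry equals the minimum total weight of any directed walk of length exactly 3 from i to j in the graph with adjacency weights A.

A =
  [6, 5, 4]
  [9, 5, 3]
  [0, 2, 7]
A^⊗3 =
  [8, 9, 8]
  [8, 8, 7]
  [4, 6, 8]

Each entry (A^⊗3)_ij equals the minimum over all length-3 walks i = v_0 → v_1 → … → v_3 = j of Σ_t A[v_t][v_{t+1}]. For example, for (i, j) = (0, 2) we minimise over 9 possible intermediate vertex sequences; the minimum is 8, attained along the walk 0 → 2 → 0 → 2.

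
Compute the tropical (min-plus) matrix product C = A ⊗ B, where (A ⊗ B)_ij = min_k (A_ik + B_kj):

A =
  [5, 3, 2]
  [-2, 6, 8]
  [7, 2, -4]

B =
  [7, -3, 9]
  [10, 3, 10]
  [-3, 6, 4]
A ⊗ B =
  [-1, 2, 6]
  [5, -5, 7]
  [-7, 2, 0]

Apply the min-plus product entry-by-entry:
  C[0][0] = min over k of (A[0][0] + B[0][0] = 5 + 7 = 12, A[0][1] + B[1][0] = 3 + 10 = 13, A[0][2] + B[2][0] = 2 + -3 = -1) = -1 (attained at k = 2)
  C[0][1] = min over k of (A[0][0] + B[0][1] = 5 + -3 = 2, A[0][1] + B[1][1] = 3 + 3 = 6, A[0][2] + B[2][1] = 2 + 6 = 8) = 2 (attained at k = 0)
  C[0][2] = min over k of (A[0][0] + B[0][2] = 5 + 9 = 14, A[0][1] + B[1][2] = 3 + 10 = 13, A[0][2] + B[2][2] = 2 + 4 = 6) = 6 (attained at k = 2)
  C[1][0] = min over k of (A[1][0] + B[0][0] = -2 + 7 = 5, A[1][1] + B[1][0] = 6 + 10 = 16, A[1][2] + B[2][0] = 8 + -3 = 5) = 5 (attained at k = 0)
  C[1][1] = min over k of (A[1][0] + B[0][1] = -2 + -3 = -5, A[1][1] + B[1][1] = 6 + 3 = 9, A[1][2] + B[2][1] = 8 + 6 = 14) = -5 (attained at k = 0)
  C[1][2] = min over k of (A[1][0] + B[0][2] = -2 + 9 = 7, A[1][1] + B[1][2] = 6 + 10 = 16, A[1][2] + B[2][2] = 8 + 4 = 12) = 7 (attained at k = 0)
  C[2][0] = min over k of (A[2][0] + B[0][0] = 7 + 7 = 14, A[2][1] + B[1][0] = 2 + 10 = 12, A[2][2] + B[2][0] = -4 + -3 = -7) = -7 (attained at k = 2)
  C[2][1] = min over k of (A[2][0] + B[0][1] = 7 + -3 = 4, A[2][1] + B[1][1] = 2 + 3 = 5, A[2][2] + B[2][1] = -4 + 6 = 2) = 2 (attained at k = 2)
  C[2][2] = min over k of (A[2][0] + B[0][2] = 7 + 9 = 16, A[2][1] + B[1][2] = 2 + 10 = 12, A[2][2] + B[2][2] = -4 + 4 = 0) = 0 (attained at k = 2)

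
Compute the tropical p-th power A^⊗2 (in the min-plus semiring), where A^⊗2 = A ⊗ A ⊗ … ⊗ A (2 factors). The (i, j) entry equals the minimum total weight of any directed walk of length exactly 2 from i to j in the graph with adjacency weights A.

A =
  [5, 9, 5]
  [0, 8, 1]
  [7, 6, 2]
A^⊗2 =
  [9, 11, 7]
  [5, 7, 3]
  [6, 8, 4]

Each entry (A^⊗2)_ij equals the minimum over all length-2 walks i = v_0 → v_1 → … → v_2 = j of Σ_t A[v_t][v_{t+1}]. For example, for (i, j) = (0, 2) we minimise over 3 possible intermediate vertex sequences; the minimum is 7, attained along the walk 0 → 2 → 2.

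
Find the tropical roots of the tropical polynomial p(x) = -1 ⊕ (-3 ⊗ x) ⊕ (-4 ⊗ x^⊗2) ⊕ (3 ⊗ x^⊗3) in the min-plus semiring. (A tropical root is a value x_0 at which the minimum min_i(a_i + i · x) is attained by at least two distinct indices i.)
Roots: {-7, 1, 2}

Each tropical root is a break point of the lower envelope of the lines y = a_i + i · x (there are 4 lines, with slopes 0, 1, ..., 3). Only the lines that attain the minimum somewhere contribute to roots; other lines are dominated. Here the surviving (envelope) indices are i = 3, i = 2, i = 1, i = 0.
Intersections between consecutive envelope lines give the roots: for adjacent envelope indices i < j the intersection is x = (a_i − a_j) / (j − i). Reading off the sorted break points: {-7, 1, 2}.
Verification: at each break x_0, at least two indices attain the minimum of min_i(a_i + i · x_0).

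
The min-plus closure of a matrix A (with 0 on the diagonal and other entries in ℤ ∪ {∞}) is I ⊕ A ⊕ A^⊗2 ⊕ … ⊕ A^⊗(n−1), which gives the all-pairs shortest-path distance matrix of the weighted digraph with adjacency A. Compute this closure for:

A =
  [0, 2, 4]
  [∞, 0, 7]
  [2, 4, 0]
Closure =
  [0, 2, 4]
  [9, 0, 7]
  [2, 4, 0]

This is the Floyd-Warshall all-pairs shortest-path computation. For each intermediate vertex k = 0, 1, …, 2, update dist[i][j] ← min(dist[i][j], dist[i][k] + dist[k][j]). The final matrix gives, for each (i, j), the minimum total weight of any directed path from i to j (possibly empty when i = j).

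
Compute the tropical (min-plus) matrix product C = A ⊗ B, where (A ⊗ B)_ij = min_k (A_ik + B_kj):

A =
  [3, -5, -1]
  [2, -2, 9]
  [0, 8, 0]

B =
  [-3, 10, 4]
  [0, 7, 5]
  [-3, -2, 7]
A ⊗ B =
  [-5, -3, 0]
  [-2, 5, 3]
  [-3, -2, 4]

Apply the min-plus product entry-by-entry:
  C[0][0] = min over k of (A[0][0] + B[0][0] = 3 + -3 = 0, A[0][1] + B[1][0] = -5 + 0 = -5, A[0][2] + B[2][0] = -1 + -3 = -4) = -5 (attained at k = 1)
  C[0][1] = min over k of (A[0][0] + B[0][1] = 3 + 10 = 13, A[0][1] + B[1][1] = -5 + 7 = 2, A[0][2] + B[2][1] = -1 + -2 = -3) = -3 (attained at k = 2)
  C[0][2] = min over k of (A[0][0] + B[0][2] = 3 + 4 = 7, A[0][1] + B[1][2] = -5 + 5 = 0, A[0][2] + B[2][2] = -1 + 7 = 6) = 0 (attained at k = 1)
  C[1][0] = min over k of (A[1][0] + B[0][0] = 2 + -3 = -1, A[1][1] + B[1][0] = -2 + 0 = -2, A[1][2] + B[2][0] = 9 + -3 = 6) = -2 (attained at k = 1)
  C[1][1] = min over k of (A[1][0] + B[0][1] = 2 + 10 = 12, A[1][1] + B[1][1] = -2 + 7 = 5, A[1][2] + B[2][1] = 9 + -2 = 7) = 5 (attained at k = 1)
  C[1][2] = min over k of (A[1][0] + B[0][2] = 2 + 4 = 6, A[1][1] + B[1][2] = -2 + 5 = 3, A[1][2] + B[2][2] = 9 + 7 = 16) = 3 (attained at k = 1)
  C[2][0] = min over k of (A[2][0] + B[0][0] = 0 + -3 = -3, A[2][1] + B[1][0] = 8 + 0 = 8, A[2][2] + B[2][0] = 0 + -3 = -3) = -3 (attained at k = 0)
  C[2][1] = min over k of (A[2][0] + B[0][1] = 0 + 10 = 10, A[2][1] + B[1][1] = 8 + 7 = 15, A[2][2] + B[2][1] = 0 + -2 = -2) = -2 (attained at k = 2)
  C[2][2] = min over k of (A[2][0] + B[0][2] = 0 + 4 = 4, A[2][1] + B[1][2] = 8 + 5 = 13, A[2][2] + B[2][2] = 0 + 7 = 7) = 4 (attained at k = 0)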